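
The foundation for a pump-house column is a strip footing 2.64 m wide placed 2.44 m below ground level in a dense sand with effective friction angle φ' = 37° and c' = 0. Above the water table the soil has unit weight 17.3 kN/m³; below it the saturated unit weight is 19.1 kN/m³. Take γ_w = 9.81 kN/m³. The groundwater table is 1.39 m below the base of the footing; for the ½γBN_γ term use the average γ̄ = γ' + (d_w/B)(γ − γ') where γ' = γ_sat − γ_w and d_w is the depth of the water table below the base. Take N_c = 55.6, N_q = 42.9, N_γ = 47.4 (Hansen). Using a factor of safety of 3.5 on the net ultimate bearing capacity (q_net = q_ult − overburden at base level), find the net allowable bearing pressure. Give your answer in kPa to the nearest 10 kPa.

q_all(net) ≈ 750 kPa

Overburden at base level: q = 17.3 × 2.44 = 42.212 kPa.
The water table is 1.39 m below the base (< B = 2.64 m), so the ½γBN_γ term uses γ̄ = γ' + (d_w/B)(γ − γ') = 9.29 + (1.39/2.64)(17.3 − 9.29) = 13.507 kN/m³.
Surcharge term q·N_q = 42.212 × 42.9 = 1810.9 kPa; self-weight term 0.5·γ·B·N_γ = 0.5 × 13.507 × 2.64 × 47.4 = 845.13 kPa.
q_ult = 1810.9 + 845.13 = 2656 kPa.
q_net = 2656 − 42.212 = 2613.8 kPa.
q_all(net) = 2613.8 / 3.5 = 746.8 kPa.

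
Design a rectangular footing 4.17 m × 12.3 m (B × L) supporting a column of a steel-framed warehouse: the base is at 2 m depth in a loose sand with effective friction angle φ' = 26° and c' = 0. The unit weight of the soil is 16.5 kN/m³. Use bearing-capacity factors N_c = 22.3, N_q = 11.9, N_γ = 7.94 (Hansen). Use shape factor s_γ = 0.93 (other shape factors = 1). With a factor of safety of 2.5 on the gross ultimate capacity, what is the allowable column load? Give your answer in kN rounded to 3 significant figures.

P_all ≈ 13300 kN

Overburden at base level: q = 16.5 × 2 = 33 kPa.
Surcharge term q·N_q = 33 × 11.9 = 392.7 kPa; self-weight term 0.5·γ·B·N_γ·s_γ = 0.5 × 16.5 × 4.17 × 7.94 × 0.93 = 254.03 kPa.
q_ult = 392.7 + 254.03 = 646.73 kPa.
Gross allowable pressure q_all = 646.73 / 2.5 = 258.69 kPa.
Footing area = 51.291 m², so allowable column load = 258.69 × 51.291 = 13269 kN.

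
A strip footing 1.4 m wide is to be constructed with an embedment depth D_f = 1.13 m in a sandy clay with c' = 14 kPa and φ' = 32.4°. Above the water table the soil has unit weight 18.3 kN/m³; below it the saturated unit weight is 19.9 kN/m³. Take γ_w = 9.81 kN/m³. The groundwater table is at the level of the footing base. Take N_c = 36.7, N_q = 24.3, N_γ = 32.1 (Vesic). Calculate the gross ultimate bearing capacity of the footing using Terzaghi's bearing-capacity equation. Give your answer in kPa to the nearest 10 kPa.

Overburden at base level: q = 18.3 × 1.13 = 20.679 kPa.
Below the base the soil is submerged, so the ½γBN_γ term uses γ' = 19.9 − 9.81 = 10.09 kN/m³.
Cohesion term c·N_c = 14 × 36.7 = 513.8 kPa; surcharge term q·N_q = 20.679 × 24.3 = 502.5 kPa; self-weight term 0.5·γ·B·N_γ = 0.5 × 10.09 × 1.4 × 32.1 = 226.72 kPa.
q_ult = 513.8 + 502.5 + 226.72 = 1243 kPa.

q_ult ≈ 1240 kPa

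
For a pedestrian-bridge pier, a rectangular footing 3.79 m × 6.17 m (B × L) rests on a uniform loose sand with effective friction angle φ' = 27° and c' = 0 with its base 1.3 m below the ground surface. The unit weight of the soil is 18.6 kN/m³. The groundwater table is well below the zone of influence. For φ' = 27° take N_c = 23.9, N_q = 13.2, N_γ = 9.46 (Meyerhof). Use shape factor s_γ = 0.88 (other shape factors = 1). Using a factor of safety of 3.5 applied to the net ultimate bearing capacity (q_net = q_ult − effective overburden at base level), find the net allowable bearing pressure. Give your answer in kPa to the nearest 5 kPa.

q_all(net) ≈ 170 kPa

q = γ·D_f = 18.6 × 1.3 = 24.18 kPa.
q·N_q = 24.18 × 13.2 = 319.18 kPa
0.5·γ·B·N_γ·s_γ = 0.5 × 18.6 × 3.79 × 9.46 × 0.88 = 293.42 kPa
q_ult = 319.18 + 293.42 = 612.6 kPa.
Net ultimate: q_net = 612.6 − 24.18 = 588.42 kPa.
q_all(net) = 588.42 / 3.5 = 168.12 kPa.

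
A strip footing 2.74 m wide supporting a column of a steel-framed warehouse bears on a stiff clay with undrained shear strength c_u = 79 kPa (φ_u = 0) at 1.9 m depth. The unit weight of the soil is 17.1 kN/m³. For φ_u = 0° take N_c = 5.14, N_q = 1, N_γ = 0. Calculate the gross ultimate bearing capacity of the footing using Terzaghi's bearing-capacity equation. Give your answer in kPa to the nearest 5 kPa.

Overburden at base level: q = 17.1 × 1.9 = 32.49 kPa.
Cohesion term c·N_c = 79 × 5.14 = 406.06 kPa; surcharge term q·N_q = 32.49 × 1 = 32.49 kPa.
q_ult = 406.06 + 32.49 = 438.55 kPa.

q_ult ≈ 440 kPa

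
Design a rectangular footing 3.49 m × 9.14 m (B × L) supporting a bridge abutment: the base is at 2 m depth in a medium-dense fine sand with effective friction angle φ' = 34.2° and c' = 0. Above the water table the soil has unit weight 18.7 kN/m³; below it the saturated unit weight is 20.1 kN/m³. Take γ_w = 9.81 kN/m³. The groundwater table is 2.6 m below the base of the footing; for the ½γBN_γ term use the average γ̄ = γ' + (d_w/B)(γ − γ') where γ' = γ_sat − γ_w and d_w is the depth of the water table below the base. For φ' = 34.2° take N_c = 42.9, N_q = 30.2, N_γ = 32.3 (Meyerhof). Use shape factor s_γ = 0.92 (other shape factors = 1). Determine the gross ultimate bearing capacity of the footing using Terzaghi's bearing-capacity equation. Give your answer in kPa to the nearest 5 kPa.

q_ult ≈ 1990 kPa

q = γ·D_f = 18.7 × 2 = 37.4 kPa.
γ' = 10.29 kN/m³; averaging over the depth B below the base, γ̄ = γ' + (d_w/B)(γ − γ') = 16.555 kN/m³.
q·N_q = 37.4 × 30.2 = 1129.5 kPa
0.5·γ·B·N_γ·s_γ = 0.5 × 16.555 × 3.49 × 32.3 × 0.92 = 858.47 kPa
q_ult = 1129.5 + 858.47 = 1987.9 kPa.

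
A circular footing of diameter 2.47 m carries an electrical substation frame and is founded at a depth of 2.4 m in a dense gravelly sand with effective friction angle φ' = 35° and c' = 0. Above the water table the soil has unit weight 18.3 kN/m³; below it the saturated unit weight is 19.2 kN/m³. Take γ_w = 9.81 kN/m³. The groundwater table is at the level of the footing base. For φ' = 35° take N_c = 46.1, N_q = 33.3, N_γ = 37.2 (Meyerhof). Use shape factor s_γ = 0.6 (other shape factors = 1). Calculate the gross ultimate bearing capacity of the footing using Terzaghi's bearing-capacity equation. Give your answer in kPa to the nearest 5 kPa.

q = γ·D_f = 18.3 × 2.4 = 43.92 kPa.
For the ½γBN_γ term take γ' = 19.2 − 9.81 = 9.39 kN/m³ (soil below base is submerged).
q·N_q = 43.92 × 33.3 = 1462.5 kPa
0.5·γ·B·N_γ·s_γ = 0.5 × 9.39 × 2.47 × 37.2 × 0.6 = 258.84 kPa
q_ult = 1462.5 + 258.84 = 1721.4 kPa.

q_ult ≈ 1720 kPa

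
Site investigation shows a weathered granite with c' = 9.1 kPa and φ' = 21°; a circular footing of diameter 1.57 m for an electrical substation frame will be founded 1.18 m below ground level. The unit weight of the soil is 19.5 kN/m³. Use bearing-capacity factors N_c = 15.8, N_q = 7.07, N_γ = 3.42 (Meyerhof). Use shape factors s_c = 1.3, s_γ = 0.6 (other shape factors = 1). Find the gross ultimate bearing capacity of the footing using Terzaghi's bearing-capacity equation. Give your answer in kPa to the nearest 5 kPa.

q_ult ≈ 380 kPa

Overburden at base level: q = 19.5 × 1.18 = 23.01 kPa.
Cohesion term c·N_c·s_c = 9.1 × 15.8 × 1.3 = 186.91 kPa; surcharge term q·N_q = 23.01 × 7.07 = 162.68 kPa; self-weight term 0.5·γ·B·N_γ·s_γ = 0.5 × 19.5 × 1.57 × 3.42 × 0.6 = 31.411 kPa.
q_ult = 186.91 + 162.68 + 31.411 = 381.01 kPa.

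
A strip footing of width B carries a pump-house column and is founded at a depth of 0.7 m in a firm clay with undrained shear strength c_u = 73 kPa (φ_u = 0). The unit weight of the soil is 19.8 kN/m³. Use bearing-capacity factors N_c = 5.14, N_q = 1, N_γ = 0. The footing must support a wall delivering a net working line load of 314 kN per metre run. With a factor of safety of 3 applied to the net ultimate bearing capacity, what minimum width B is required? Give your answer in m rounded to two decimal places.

q = γ·D_f = 19.8 × 0.7 = 13.86 kPa.
c·N_c = 73 × 5.14 = 375.22 kPa
q·N_q = 13.86 × 1 = 13.86 kPa
q_ult = 375.22 + 13.86 = 389.08 kPa.
For φ = 0 the ½γBN_γ term vanishes, so q_ult is independent of B. q_net = 389.08 − 13.86 = 375.22 kPa; q_all(net) = 375.22/3 = 125.07 kPa.
Required width B = w / q_all(net) = 314 / 125.07 = 2.511 m.

B = 2.51 m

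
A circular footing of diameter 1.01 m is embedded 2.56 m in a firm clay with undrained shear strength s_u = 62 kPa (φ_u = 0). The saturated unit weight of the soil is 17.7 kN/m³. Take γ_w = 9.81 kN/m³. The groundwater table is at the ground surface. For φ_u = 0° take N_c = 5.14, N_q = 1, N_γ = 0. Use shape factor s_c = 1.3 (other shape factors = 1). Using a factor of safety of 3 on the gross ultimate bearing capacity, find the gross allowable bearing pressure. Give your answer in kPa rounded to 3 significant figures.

γ' = 17.7 − 9.81 = 7.89 kN/m³ (submerged throughout). q = 7.89 × 2.56 = 20.198 kPa.
c·N_c·s_c = 62 × 5.14 × 1.3 = 414.28 kPa
q·N_q = 20.198 × 1 = 20.198 kPa
q_ult = 414.28 + 20.198 = 434.48 kPa.
q_all = 434.48 / 3 = 144.83 kPa.

q_all ≈ 145 kPa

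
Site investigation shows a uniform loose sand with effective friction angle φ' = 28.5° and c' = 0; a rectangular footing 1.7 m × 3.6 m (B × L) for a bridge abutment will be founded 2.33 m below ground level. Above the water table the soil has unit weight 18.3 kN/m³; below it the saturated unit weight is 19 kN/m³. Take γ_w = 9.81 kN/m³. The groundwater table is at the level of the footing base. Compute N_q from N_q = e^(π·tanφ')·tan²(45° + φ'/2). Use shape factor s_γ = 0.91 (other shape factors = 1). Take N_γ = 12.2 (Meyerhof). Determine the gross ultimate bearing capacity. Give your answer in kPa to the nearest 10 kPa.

tan28.5° = 0.543, so N_q = e^(π×0.543)·tan²(59.25°) = 5.505 × 2.825 = 15.55.
Effective surcharge at the founding depth q = γ·D_f = 18.3 × 2.33 = 42.639 kPa.
The water table coincides with the base, so in the self-weight term γ → γ' = 9.19 kN/m³.
q_ult = q·N_q + 0.5·γ·B·N_γ·s_γ
     = 42.639 × 15.554 + 0.5 × 9.19 × 1.7 × 12.2 × 0.91
     = 663.22 + 86.723 = 749.95 kPa.

q_ult ≈ 750 kPa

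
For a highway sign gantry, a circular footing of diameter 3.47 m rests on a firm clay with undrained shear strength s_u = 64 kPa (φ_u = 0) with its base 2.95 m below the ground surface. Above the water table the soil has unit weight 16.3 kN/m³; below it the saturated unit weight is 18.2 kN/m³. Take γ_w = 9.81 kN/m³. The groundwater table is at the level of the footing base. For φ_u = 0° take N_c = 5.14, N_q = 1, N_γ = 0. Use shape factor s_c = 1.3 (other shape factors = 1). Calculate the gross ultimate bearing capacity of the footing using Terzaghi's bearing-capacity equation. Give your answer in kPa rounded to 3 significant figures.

Overburden at base level: q = 16.3 × 2.95 = 48.085 kPa.
Cohesion term c·N_c·s_c = 64 × 5.14 × 1.3 = 427.65 kPa; surcharge term q·N_q = 48.085 × 1 = 48.085 kPa.
q_ult = 427.65 + 48.085 = 475.73 kPa.

q_ult ≈ 476 kPa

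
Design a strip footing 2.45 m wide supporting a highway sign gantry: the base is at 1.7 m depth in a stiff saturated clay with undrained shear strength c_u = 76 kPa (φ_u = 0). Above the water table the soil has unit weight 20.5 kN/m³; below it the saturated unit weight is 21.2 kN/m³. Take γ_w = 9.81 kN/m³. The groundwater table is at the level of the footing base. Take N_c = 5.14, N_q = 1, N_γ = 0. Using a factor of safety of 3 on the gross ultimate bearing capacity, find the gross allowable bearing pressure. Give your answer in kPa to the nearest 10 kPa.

q_all ≈ 140 kPa

Effective surcharge at the founding depth q = γ·D_f = 20.5 × 1.7 = 34.85 kPa.
q_ult = c·N_c + q·N_q
     = 76 × 5.14 + 34.85 × 1
     = 390.64 + 34.85 = 425.49 kPa.
q_all = 425.49 / 3 = 141.83 kPa.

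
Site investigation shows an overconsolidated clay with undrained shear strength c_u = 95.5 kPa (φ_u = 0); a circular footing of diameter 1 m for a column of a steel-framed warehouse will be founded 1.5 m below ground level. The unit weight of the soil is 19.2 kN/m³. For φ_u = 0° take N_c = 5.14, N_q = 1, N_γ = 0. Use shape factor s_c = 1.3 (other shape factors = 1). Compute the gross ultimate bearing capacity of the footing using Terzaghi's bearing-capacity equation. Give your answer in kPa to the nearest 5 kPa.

Overburden at base level: q = 19.2 × 1.5 = 28.8 kPa.
Cohesion term c·N_c·s_c = 95.5 × 5.14 × 1.3 = 638.13 kPa; surcharge term q·N_q = 28.8 × 1 = 28.8 kPa.
q_ult = 638.13 + 28.8 = 666.93 kPa.

q_ult ≈ 665 kPa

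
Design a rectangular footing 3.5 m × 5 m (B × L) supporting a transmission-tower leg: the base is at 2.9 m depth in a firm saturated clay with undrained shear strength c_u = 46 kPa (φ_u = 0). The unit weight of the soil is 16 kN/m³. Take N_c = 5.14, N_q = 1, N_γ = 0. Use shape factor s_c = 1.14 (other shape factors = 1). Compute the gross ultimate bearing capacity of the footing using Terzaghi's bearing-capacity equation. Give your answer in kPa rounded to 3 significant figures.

q_ult ≈ 316 kPa

Effective surcharge at the founding depth q = γ·D_f = 16 × 2.9 = 46.4 kPa.
q_ult = c·N_c·s_c + q·N_q
     = 46 × 5.14 × 1.14 + 46.4 × 1
     = 269.54 + 46.4 = 315.94 kPa.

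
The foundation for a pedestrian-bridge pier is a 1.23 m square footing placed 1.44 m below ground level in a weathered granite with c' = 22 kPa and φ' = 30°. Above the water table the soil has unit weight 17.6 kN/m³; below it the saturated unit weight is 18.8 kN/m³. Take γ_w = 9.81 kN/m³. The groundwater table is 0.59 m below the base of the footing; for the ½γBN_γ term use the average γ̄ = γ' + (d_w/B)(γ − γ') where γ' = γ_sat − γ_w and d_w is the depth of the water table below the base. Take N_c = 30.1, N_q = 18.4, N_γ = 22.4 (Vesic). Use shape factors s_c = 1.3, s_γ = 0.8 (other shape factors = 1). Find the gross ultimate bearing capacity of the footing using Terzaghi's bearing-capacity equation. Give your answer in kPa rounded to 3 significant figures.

q_ult ≈ 1470 kPa

Effective surcharge at the founding depth q = γ·D_f = 17.6 × 1.44 = 25.344 kPa.
With d_w = 0.59 m < B, γ̄ = 8.99 + (0.59/1.23) × (17.6 − 8.99) = 13.12 kN/m³.
q_ult = c·N_c·s_c + q·N_q + 0.5·γ·B·N_γ·s_γ
     = 22 × 30.1 × 1.3 + 25.344 × 18.4 + 0.5 × 13.12 × 1.23 × 22.4 × 0.8
     = 860.86 + 466.33 + 144.59 = 1471.8 kPa.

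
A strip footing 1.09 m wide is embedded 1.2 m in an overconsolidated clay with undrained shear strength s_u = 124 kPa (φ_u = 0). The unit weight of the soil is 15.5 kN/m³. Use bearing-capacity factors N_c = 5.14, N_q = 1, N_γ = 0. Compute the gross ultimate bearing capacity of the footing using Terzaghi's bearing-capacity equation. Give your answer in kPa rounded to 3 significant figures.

q_ult ≈ 656 kPa

q = γ·D_f = 15.5 × 1.2 = 18.6 kPa.
c·N_c = 124 × 5.14 = 637.36 kPa
q·N_q = 18.6 × 1 = 18.6 kPa
q_ult = 637.36 + 18.6 = 655.96 kPa.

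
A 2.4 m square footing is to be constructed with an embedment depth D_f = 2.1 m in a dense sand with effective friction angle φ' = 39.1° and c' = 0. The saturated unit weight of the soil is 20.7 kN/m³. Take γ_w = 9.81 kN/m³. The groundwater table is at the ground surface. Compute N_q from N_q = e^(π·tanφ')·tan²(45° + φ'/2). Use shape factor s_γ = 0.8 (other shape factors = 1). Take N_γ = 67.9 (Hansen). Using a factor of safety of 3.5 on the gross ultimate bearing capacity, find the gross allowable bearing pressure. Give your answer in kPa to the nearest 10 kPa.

N_q = e^(π·tan39.1°)·tan²(64.55°) = 56.72.
γ' = 20.7 − 9.81 = 10.89 kN/m³ (submerged throughout). q = 10.89 × 2.1 = 22.869 kPa; the same γ' applies in the ½γBN_γ term.
q·N_q = 22.869 × 56.723 = 1297.2 kPa
0.5·γ·B·N_γ·s_γ = 0.5 × 10.89 × 2.4 × 67.9 × 0.8 = 709.85 kPa
q_ult = 1297.2 + 709.85 = 2007 kPa.
q_all = 2007 / 3.5 = 573.44 kPa.

q_all ≈ 570 kPa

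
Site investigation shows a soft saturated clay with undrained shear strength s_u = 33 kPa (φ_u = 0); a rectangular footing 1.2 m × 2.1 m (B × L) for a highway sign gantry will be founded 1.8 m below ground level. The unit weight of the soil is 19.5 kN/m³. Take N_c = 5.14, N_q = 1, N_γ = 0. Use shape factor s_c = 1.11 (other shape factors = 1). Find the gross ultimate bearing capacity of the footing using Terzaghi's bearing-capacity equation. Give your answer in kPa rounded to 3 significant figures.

q_ult ≈ 223 kPa

Overburden at base level: q = 19.5 × 1.8 = 35.1 kPa.
Cohesion term c·N_c·s_c = 33 × 5.14 × 1.11 = 188.28 kPa; surcharge term q·N_q = 35.1 × 1 = 35.1 kPa.
q_ult = 188.28 + 35.1 = 223.38 kPa.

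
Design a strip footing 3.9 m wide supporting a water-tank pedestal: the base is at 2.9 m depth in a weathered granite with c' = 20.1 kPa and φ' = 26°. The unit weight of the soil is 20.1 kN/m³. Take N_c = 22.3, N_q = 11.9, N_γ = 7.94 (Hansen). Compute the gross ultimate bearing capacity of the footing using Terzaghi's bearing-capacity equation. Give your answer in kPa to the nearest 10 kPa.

q_ult ≈ 1450 kPa

Overburden at base level: q = 20.1 × 2.9 = 58.29 kPa.
Cohesion term c·N_c = 20.1 × 22.3 = 448.23 kPa; surcharge term q·N_q = 58.29 × 11.9 = 693.65 kPa; self-weight term 0.5·γ·B·N_γ = 0.5 × 20.1 × 3.9 × 7.94 = 311.21 kPa.
q_ult = 448.23 + 693.65 + 311.21 = 1453.1 kPa.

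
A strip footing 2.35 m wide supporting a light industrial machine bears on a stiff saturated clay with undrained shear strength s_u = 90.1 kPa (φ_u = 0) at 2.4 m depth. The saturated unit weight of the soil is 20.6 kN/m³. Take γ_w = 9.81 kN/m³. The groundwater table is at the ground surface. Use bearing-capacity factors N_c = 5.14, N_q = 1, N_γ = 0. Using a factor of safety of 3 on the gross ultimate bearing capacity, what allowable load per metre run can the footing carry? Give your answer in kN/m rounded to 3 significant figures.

γ' = 20.6 − 9.81 = 10.79 kN/m³ (submerged throughout). q = 10.79 × 2.4 = 25.896 kPa.
c·N_c = 90.1 × 5.14 = 463.11 kPa
q·N_q = 25.896 × 1 = 25.896 kPa
q_ult = 463.11 + 25.896 = 489.01 kPa.
Gross allowable pressure q_all = 489.01 / 3 = 163 kPa.
Allowable wall load = q_all × B = 163 × 2.35 = 383.06 kN per metre run.

≈ 383 kN/m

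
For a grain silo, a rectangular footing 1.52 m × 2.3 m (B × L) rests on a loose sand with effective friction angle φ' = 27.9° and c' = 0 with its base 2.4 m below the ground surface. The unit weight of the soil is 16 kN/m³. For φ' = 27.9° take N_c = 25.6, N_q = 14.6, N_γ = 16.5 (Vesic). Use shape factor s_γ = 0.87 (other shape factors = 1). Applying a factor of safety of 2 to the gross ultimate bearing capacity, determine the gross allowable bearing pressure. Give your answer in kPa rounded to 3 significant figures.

q = γ·D_f = 16 × 2.4 = 38.4 kPa.
q·N_q = 38.4 × 14.6 = 560.64 kPa
0.5·γ·B·N_γ·s_γ = 0.5 × 16 × 1.52 × 16.5 × 0.87 = 174.56 kPa
q_ult = 560.64 + 174.56 = 735.2 kPa.
q_all = q_ult / FS = 735.2 / 2 = 367.6 kPa.

q_all ≈ 368 kPa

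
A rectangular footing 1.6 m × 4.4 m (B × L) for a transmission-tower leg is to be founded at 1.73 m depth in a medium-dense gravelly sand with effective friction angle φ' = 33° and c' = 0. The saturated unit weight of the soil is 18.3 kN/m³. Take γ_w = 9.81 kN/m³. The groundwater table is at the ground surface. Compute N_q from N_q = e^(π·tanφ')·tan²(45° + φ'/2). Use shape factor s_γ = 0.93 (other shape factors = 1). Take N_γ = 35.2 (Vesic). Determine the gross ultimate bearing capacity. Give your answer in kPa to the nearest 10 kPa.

tan33° = 0.6494, so N_q = e^(π×0.6494)·tan²(61.5°) = 7.692 × 3.392 = 26.09.
γ' = 18.3 − 9.81 = 8.49 kN/m³ (submerged throughout). q = 8.49 × 1.73 = 14.688 kPa; the same γ' applies in the ½γBN_γ term.
q·N_q = 14.688 × 26.092 = 383.23 kPa
0.5·γ·B·N_γ·s_γ = 0.5 × 8.49 × 1.6 × 35.2 × 0.93 = 222.34 kPa
q_ult = 383.23 + 222.34 = 605.57 kPa.

q_ult ≈ 610 kPa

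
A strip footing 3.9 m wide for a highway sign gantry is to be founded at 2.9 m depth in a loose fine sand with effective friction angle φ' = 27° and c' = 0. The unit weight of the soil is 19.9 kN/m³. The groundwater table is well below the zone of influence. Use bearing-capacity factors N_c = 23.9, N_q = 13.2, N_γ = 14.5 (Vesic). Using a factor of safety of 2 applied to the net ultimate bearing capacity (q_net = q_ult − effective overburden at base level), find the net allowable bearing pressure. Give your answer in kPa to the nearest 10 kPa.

q_all(net) ≈ 630 kPa

Effective surcharge at the founding depth q = γ·D_f = 19.9 × 2.9 = 57.71 kPa.
q_ult = q·N_q + 0.5·γ·B·N_γ
     = 57.71 × 13.2 + 0.5 × 19.9 × 3.9 × 14.5
     = 761.77 + 562.67 = 1324.4 kPa.
Net ultimate: q_net = 1324.4 − 57.71 = 1266.7 kPa.
q_all(net) = 1266.7 / 2 = 633.37 kPa.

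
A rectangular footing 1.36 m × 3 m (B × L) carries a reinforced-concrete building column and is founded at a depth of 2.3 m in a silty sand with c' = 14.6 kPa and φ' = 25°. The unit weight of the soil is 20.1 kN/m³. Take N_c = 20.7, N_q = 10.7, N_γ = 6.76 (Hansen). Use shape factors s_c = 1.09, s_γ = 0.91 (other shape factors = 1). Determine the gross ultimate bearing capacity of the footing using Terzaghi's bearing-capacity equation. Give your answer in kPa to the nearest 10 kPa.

q_ult ≈ 910 kPa

q = γ·D_f = 20.1 × 2.3 = 46.23 kPa.
c·N_c·s_c = 14.6 × 20.7 × 1.09 = 329.42 kPa
q·N_q = 46.23 × 10.7 = 494.66 kPa
0.5·γ·B·N_γ·s_γ = 0.5 × 20.1 × 1.36 × 6.76 × 0.91 = 84.08 kPa
q_ult = 329.42 + 494.66 + 84.08 = 908.16 kPa.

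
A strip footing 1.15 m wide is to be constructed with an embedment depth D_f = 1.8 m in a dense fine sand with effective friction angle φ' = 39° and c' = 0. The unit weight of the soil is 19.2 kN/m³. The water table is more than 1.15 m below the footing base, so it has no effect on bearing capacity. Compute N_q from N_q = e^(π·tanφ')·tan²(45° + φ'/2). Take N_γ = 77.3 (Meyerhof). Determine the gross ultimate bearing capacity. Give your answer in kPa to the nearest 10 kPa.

q_ult ≈ 2790 kPa

tan39° = 0.8098, so N_q = e^(π×0.8098)·tan²(64.5°) = 12.731 × 4.395 = 55.96.
q = γ·D_f = 19.2 × 1.8 = 34.56 kPa.
q·N_q = 34.56 × 55.957 = 1933.9 kPa
0.5·γ·B·N_γ = 0.5 × 19.2 × 1.15 × 77.3 = 853.39 kPa
q_ult = 1933.9 + 853.39 = 2787.3 kPa.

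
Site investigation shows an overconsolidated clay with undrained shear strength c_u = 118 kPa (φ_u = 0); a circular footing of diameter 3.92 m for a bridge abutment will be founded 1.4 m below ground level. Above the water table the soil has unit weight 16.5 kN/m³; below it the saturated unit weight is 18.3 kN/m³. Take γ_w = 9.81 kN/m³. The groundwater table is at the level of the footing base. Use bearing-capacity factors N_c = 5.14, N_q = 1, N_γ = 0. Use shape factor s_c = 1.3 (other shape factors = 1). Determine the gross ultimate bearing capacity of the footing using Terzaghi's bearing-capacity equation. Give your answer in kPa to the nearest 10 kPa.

q_ult ≈ 810 kPa

q = γ·D_f = 16.5 × 1.4 = 23.1 kPa.
c·N_c·s_c = 118 × 5.14 × 1.3 = 788.48 kPa
q·N_q = 23.1 × 1 = 23.1 kPa
q_ult = 788.48 + 23.1 = 811.58 kPa.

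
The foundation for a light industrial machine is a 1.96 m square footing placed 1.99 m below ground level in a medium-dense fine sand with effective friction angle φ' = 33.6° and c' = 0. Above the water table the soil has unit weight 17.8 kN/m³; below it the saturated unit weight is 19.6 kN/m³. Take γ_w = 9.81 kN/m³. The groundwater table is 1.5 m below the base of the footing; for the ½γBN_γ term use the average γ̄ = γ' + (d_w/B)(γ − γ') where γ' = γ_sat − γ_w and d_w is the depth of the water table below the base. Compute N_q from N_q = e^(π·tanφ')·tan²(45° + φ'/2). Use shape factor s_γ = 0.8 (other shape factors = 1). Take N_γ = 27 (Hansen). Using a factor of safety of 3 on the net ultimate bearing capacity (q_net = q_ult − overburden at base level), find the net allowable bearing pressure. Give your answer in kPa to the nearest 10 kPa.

N_q = e^(π·tan33.6°)·tan²(61.8°) = 28.04.
Effective surcharge at the founding depth q = γ·D_f = 17.8 × 1.99 = 35.422 kPa.
With d_w = 1.5 m < B, γ̄ = 9.79 + (1.5/1.96) × (17.8 − 9.79) = 15.92 kN/m³.
q_ult = q·N_q + 0.5·γ·B·N_γ·s_γ
     = 35.422 × 28.044 + 0.5 × 15.92 × 1.96 × 27 × 0.8
     = 993.38 + 337 = 1330.4 kPa.
q_net = 1330.4 − 35.422 = 1295 kPa.
q_all(net) = 1295 / 3 = 431.65 kPa.

q_all(net) ≈ 430 kPa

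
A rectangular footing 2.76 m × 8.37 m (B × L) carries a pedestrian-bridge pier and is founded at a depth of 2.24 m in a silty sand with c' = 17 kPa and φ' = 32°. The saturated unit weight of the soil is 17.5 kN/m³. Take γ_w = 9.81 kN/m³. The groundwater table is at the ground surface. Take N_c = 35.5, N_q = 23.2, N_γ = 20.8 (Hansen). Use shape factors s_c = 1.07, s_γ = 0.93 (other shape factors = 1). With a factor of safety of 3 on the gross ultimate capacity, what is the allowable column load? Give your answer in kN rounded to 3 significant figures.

P_all ≈ 9630 kN

γ' = 17.5 − 9.81 = 7.69 kN/m³ (submerged throughout). q = 7.69 × 2.24 = 17.226 kPa; the same γ' applies in the ½γBN_γ term.
c·N_c·s_c = 17 × 35.5 × 1.07 = 645.75 kPa
q·N_q = 17.226 × 23.2 = 399.63 kPa
0.5·γ·B·N_γ·s_γ = 0.5 × 7.69 × 2.76 × 20.8 × 0.93 = 205.28 kPa
q_ult = 645.75 + 399.63 + 205.28 = 1250.7 kPa.
Gross allowable pressure q_all = 1250.7 / 3 = 416.89 kPa.
Footing area = 23.1012 m², so allowable column load = 416.89 × 23.1012 = 9630.6 kN.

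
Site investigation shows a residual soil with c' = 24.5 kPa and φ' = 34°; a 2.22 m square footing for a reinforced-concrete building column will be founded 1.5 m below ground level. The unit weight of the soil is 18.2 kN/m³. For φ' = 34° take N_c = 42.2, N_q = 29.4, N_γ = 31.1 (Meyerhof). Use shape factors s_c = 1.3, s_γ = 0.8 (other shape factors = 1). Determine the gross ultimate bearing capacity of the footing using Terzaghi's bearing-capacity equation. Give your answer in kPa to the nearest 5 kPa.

q_ult ≈ 2650 kPa

Effective surcharge at the founding depth q = γ·D_f = 18.2 × 1.5 = 27.3 kPa.
q_ult = c·N_c·s_c + q·N_q + 0.5·γ·B·N_γ·s_γ
     = 24.5 × 42.2 × 1.3 + 27.3 × 29.4 + 0.5 × 18.2 × 2.22 × 31.1 × 0.8
     = 1344.1 + 802.62 + 502.63 = 2649.3 kPa.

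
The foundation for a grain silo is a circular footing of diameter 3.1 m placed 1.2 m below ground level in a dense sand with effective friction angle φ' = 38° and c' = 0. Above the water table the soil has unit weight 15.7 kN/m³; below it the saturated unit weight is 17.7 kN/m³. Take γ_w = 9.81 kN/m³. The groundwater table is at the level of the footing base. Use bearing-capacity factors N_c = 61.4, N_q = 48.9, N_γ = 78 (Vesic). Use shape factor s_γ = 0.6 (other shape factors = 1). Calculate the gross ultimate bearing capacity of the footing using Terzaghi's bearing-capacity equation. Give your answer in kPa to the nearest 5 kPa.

Overburden at base level: q = 15.7 × 1.2 = 18.84 kPa.
Below the base the soil is submerged, so the ½γBN_γ term uses γ' = 17.7 − 9.81 = 7.89 kN/m³.
Surcharge term q·N_q = 18.84 × 48.9 = 921.28 kPa; self-weight term 0.5·γ·B·N_γ·s_γ = 0.5 × 7.89 × 3.1 × 78 × 0.6 = 572.34 kPa.
q_ult = 921.28 + 572.34 = 1493.6 kPa.

q_ult ≈ 1495 kPa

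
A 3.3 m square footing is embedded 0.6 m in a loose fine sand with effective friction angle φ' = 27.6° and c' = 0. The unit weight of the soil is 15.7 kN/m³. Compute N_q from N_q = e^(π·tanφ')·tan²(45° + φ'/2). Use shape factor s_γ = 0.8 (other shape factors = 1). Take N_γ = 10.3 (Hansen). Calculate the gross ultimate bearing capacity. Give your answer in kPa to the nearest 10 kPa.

q_ult ≈ 350 kPa

tan27.6° = 0.5228, so N_q = e^(π×0.5228)·tan²(58.8°) = 5.167 × 2.726 = 14.09.
q = γ·D_f = 15.7 × 0.6 = 9.42 kPa.
q·N_q = 9.42 × 14.089 = 132.72 kPa
0.5·γ·B·N_γ·s_γ = 0.5 × 15.7 × 3.3 × 10.3 × 0.8 = 213.46 kPa
q_ult = 132.72 + 213.46 = 346.17 kPa.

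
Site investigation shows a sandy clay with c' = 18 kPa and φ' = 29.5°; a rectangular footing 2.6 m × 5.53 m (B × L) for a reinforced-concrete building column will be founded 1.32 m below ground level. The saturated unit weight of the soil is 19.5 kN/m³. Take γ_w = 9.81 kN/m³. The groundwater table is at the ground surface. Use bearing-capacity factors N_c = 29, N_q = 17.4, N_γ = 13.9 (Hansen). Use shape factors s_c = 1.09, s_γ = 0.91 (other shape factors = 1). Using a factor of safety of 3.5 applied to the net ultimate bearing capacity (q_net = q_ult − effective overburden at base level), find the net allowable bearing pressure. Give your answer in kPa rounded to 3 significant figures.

Water table at ground surface, so effective unit weight γ' = 19.5 − 9.81 = 9.69 kN/m³ is used throughout; overburden q = 9.69 × 1.32 = 12.791 kPa; the same γ' applies in the ½γBN_γ term.
Cohesion term c·N_c·s_c = 18 × 29 × 1.09 = 568.98 kPa; surcharge term q·N_q = 12.791 × 17.4 = 222.56 kPa; self-weight term 0.5·γ·B·N_γ·s_γ = 0.5 × 9.69 × 2.6 × 13.9 × 0.91 = 159.34 kPa.
q_ult = 568.98 + 222.56 + 159.34 = 950.88 kPa.
Net ultimate: q_net = 950.88 − 12.791 = 938.09 kPa.
q_all(net) = 938.09 / 3.5 = 268.03 kPa.

q_all(net) ≈ 268 kPa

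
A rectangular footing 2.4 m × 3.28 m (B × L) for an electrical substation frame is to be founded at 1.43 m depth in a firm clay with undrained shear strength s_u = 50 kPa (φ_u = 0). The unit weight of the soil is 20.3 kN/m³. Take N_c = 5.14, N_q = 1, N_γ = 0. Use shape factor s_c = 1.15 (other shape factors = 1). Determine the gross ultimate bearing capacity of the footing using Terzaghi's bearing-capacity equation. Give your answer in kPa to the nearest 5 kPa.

Effective surcharge at the founding depth q = γ·D_f = 20.3 × 1.43 = 29.029 kPa.
q_ult = c·N_c·s_c + q·N_q
     = 50 × 5.14 × 1.15 + 29.029 × 1
     = 295.55 + 29.029 = 324.58 kPa.

q_ult ≈ 325 kPa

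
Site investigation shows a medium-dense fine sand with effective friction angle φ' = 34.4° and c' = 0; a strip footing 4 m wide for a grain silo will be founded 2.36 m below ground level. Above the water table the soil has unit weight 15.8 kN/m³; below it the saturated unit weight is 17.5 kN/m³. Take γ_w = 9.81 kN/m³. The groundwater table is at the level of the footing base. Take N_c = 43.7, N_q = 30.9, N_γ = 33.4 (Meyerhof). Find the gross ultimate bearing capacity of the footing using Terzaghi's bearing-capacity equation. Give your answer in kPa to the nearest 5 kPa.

q_ult ≈ 1665 kPa

Overburden at base level: q = 15.8 × 2.36 = 37.288 kPa.
Below the base the soil is submerged, so the ½γBN_γ term uses γ' = 17.5 − 9.81 = 7.69 kN/m³.
Surcharge term q·N_q = 37.288 × 30.9 = 1152.2 kPa; self-weight term 0.5·γ·B·N_γ = 0.5 × 7.69 × 4 × 33.4 = 513.69 kPa.
q_ult = 1152.2 + 513.69 = 1665.9 kPa.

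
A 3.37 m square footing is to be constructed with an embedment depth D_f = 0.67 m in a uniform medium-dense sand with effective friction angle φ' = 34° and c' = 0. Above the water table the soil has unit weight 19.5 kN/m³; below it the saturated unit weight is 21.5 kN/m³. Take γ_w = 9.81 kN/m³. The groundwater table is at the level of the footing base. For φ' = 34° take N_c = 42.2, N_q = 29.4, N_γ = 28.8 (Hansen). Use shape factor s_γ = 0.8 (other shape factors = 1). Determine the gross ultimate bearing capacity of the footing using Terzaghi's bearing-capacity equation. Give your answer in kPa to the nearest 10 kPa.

Effective surcharge at the founding depth q = γ·D_f = 19.5 × 0.67 = 13.065 kPa.
The water table coincides with the base, so in the self-weight term γ → γ' = 11.69 kN/m³.
q_ult = q·N_q + 0.5·γ·B·N_γ·s_γ
     = 13.065 × 29.4 + 0.5 × 11.69 × 3.37 × 28.8 × 0.8
     = 384.11 + 453.83 = 837.94 kPa.

q_ult ≈ 840 kPa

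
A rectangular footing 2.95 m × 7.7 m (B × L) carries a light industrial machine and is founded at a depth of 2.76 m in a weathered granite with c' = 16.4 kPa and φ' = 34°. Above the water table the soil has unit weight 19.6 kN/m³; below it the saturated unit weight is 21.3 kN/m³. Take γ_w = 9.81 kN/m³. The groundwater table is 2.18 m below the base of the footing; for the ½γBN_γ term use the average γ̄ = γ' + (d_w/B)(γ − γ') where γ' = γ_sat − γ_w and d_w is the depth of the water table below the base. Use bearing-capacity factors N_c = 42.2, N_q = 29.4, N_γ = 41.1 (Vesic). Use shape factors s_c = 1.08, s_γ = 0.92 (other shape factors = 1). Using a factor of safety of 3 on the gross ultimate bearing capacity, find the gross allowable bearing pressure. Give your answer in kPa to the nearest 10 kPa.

Effective surcharge at the founding depth q = γ·D_f = 19.6 × 2.76 = 54.096 kPa.
With d_w = 2.18 m < B, γ̄ = 11.49 + (2.18/2.95) × (19.6 − 11.49) = 17.483 kN/m³.
q_ult = c·N_c·s_c + q·N_q + 0.5·γ·B·N_γ·s_γ
     = 16.4 × 42.2 × 1.08 + 54.096 × 29.4 + 0.5 × 17.483 × 2.95 × 41.1 × 0.92
     = 747.45 + 1590.4 + 975.08 = 3313 kPa.
q_all = 3313 / 3 = 1104.3 kPa.

q_all ≈ 1100 kPa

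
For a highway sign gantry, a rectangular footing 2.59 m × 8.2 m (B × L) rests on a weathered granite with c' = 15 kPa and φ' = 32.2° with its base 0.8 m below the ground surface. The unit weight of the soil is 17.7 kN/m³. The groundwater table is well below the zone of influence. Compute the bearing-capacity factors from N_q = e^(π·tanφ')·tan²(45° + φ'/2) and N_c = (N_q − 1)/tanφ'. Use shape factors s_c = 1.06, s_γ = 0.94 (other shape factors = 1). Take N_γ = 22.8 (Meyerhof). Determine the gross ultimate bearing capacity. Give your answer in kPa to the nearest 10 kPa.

q_ult ≈ 1400 kPa

tan32.2° = 0.6297, so N_q = e^(π×0.6297)·tan²(61.1°) = 7.231 × 3.282 = 23.73.
N_c = (23.73 − 1)/tan32.2° = 36.09.
q = γ·D_f = 17.7 × 0.8 = 14.16 kPa.
c·N_c·s_c = 15 × 36.092 × 1.06 = 573.86 kPa
q·N_q = 14.16 × 23.728 = 335.99 kPa
0.5·γ·B·N_γ·s_γ = 0.5 × 17.7 × 2.59 × 22.8 × 0.94 = 491.25 kPa
q_ult = 573.86 + 335.99 + 491.25 = 1401.1 kPa.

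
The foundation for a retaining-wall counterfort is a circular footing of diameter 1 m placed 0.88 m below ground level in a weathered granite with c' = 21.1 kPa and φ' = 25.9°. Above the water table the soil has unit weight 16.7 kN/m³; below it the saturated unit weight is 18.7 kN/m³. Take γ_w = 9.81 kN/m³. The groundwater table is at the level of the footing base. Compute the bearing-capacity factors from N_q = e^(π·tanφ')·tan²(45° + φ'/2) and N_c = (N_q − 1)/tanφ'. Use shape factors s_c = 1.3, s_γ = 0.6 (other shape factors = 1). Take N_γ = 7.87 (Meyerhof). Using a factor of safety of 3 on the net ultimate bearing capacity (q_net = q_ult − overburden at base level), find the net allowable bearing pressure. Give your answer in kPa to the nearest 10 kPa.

q_all(net) ≈ 260 kPa

N_q = e^(π·tan25.9°)·tan²(57.95°) = 11.73; N_c = (N_q − 1)/tanφ' = 22.09.
q = γ·D_f = 16.7 × 0.88 = 14.696 kPa.
For the ½γBN_γ term take γ' = 18.7 − 9.81 = 8.89 kN/m³ (soil below base is submerged).
c·N_c·s_c = 21.1 × 22.094 × 1.3 = 606.05 kPa
q·N_q = 14.696 × 11.728 = 172.36 kPa
0.5·γ·B·N_γ·s_γ = 0.5 × 8.89 × 1 × 7.87 × 0.6 = 20.989 kPa
q_ult = 606.05 + 172.36 + 20.989 = 799.4 kPa.
q_net = 799.4 − 14.696 = 784.7 kPa.
q_all(net) = 784.7 / 3 = 261.57 kPa.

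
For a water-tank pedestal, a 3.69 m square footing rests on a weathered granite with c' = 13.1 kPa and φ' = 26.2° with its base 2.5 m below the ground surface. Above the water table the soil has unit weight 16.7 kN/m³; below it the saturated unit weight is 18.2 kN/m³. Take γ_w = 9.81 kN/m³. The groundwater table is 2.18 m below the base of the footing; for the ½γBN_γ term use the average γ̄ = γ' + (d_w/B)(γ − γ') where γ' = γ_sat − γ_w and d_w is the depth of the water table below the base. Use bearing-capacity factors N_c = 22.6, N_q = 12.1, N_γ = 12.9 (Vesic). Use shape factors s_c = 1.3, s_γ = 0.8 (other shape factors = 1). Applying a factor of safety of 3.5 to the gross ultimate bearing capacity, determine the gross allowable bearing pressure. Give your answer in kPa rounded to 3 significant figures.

q_all ≈ 327 kPa

Overburden at base level: q = 16.7 × 2.5 = 41.75 kPa.
The water table is 2.18 m below the base (< B = 3.69 m), so the ½γBN_γ term uses γ̄ = γ' + (d_w/B)(γ − γ') = 8.39 + (2.18/3.69)(16.7 − 8.39) = 13.299 kN/m³.
Cohesion term c·N_c·s_c = 13.1 × 22.6 × 1.3 = 384.88 kPa; surcharge term q·N_q = 41.75 × 12.1 = 505.18 kPa; self-weight term 0.5·γ·B·N_γ·s_γ = 0.5 × 13.299 × 3.69 × 12.9 × 0.8 = 253.23 kPa.
q_ult = 384.88 + 505.18 + 253.23 = 1143.3 kPa.
q_all = q_ult / FS = 1143.3 / 3.5 = 326.65 kPa.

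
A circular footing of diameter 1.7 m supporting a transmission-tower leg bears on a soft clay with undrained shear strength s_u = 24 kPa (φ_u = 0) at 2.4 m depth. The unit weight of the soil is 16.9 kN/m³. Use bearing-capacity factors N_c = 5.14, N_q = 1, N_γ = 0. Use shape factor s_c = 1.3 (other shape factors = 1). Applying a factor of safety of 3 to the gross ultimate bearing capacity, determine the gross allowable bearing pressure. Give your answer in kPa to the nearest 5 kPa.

q_all ≈ 65 kPa

Overburden at base level: q = 16.9 × 2.4 = 40.56 kPa.
Cohesion term c·N_c·s_c = 24 × 5.14 × 1.3 = 160.37 kPa; surcharge term q·N_q = 40.56 × 1 = 40.56 kPa.
q_ult = 160.37 + 40.56 = 200.93 kPa.
q_all = q_ult / FS = 200.93 / 3 = 66.976 kPa.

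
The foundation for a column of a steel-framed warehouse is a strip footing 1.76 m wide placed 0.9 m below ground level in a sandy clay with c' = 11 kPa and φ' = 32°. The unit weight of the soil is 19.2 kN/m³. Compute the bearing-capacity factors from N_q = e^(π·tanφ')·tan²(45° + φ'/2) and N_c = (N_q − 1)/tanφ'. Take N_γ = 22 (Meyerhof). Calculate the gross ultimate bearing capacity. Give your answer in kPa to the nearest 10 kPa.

tan32° = 0.6249, so N_q = e^(π×0.6249)·tan²(61°) = 7.121 × 3.255 = 23.18.
N_c = (23.18 − 1)/tan32° = 35.49.
Overburden at base level: q = 19.2 × 0.9 = 17.28 kPa.
Cohesion term c·N_c = 11 × 35.49 = 390.39 kPa; surcharge term q·N_q = 17.28 × 23.177 = 400.49 kPa; self-weight term 0.5·γ·B·N_γ = 0.5 × 19.2 × 1.76 × 22 = 371.71 kPa.
q_ult = 390.39 + 400.49 + 371.71 = 1162.6 kPa.

q_ult ≈ 1160 kPa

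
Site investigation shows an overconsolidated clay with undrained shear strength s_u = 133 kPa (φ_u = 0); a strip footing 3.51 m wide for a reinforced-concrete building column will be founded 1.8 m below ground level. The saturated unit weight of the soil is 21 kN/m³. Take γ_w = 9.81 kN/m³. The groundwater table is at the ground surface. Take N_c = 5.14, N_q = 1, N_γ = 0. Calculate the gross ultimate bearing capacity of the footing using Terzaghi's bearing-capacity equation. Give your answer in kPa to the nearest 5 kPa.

γ' = 21 − 9.81 = 11.19 kN/m³ (submerged throughout). q = 11.19 × 1.8 = 20.142 kPa.
c·N_c = 133 × 5.14 = 683.62 kPa
q·N_q = 20.142 × 1 = 20.142 kPa
q_ult = 683.62 + 20.142 = 703.76 kPa.

q_ult ≈ 705 kPa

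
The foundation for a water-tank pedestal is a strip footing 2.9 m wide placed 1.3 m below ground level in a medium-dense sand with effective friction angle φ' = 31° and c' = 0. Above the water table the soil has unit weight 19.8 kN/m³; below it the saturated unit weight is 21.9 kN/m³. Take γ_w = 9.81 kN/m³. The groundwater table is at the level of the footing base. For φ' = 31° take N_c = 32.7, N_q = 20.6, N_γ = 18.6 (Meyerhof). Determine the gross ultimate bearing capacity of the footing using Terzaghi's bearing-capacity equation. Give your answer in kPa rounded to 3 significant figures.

q_ult ≈ 856 kPa

Effective surcharge at the founding depth q = γ·D_f = 19.8 × 1.3 = 25.74 kPa.
The water table coincides with the base, so in the self-weight term γ → γ' = 12.09 kN/m³.
q_ult = q·N_q + 0.5·γ·B·N_γ
     = 25.74 × 20.6 + 0.5 × 12.09 × 2.9 × 18.6
     = 530.24 + 326.07 = 856.31 kPa.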